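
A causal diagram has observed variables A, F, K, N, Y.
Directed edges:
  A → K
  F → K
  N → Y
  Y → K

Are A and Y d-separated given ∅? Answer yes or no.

Bayes-Ball from A | ∅ reaches {K}.
Y ∉ reach(A|∅) ⇒ A ⊥ Y | ∅.

Yes — A ⊥ Y | ∅.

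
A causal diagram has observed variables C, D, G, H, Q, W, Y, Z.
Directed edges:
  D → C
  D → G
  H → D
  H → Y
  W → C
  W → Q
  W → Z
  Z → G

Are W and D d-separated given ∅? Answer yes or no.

Bayes-Ball from W | ∅ reaches {C,G,Q,Z}.
D ∉ reach(W|∅) ⇒ W ⊥ D | ∅.

Yes — W ⊥ D | ∅.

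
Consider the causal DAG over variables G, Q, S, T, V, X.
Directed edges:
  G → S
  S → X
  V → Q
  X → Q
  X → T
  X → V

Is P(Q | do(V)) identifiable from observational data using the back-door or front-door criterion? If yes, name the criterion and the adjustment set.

P(Q|do(V)): backdoor, adjust for {X}.

desc(V)\{V}={Q}; candidates ⊆ {G,S,T,X}.
size 0: {}; under {} V still reaches {G,Q,S,T,X} ∋ Q.
{X}: V⊥Q given {X} in G with V→· removed — back-door holds.
P(Q|do(V)) = Σ_{X} P(Q|V,X)·P(X).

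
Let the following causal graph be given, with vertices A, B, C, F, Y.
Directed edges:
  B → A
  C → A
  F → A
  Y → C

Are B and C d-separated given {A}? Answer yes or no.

Bayes-Ball from B | {A} reaches {C,F,Y}.
C ∈ reach(B|{A}) ⇒ B ⊥̸ C | {A}.

No — B and C are d-connected given {A}.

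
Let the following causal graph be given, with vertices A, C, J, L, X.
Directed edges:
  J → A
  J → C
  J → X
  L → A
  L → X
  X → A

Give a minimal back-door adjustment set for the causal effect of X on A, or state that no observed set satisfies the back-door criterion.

desc(X)\{X}={A}; candidates ⊆ {C,J,L}.
size 0: {}; under {} X still reaches {A,C,J,L} ∋ A.
size 1: {C}, {J}, {L}; under {C} X still reaches {A,J,L} ∋ A.
{J,L}: X⊥A given {J,L} in G with X→· removed — back-door holds.

X→A: minimal back-door set {J, L}.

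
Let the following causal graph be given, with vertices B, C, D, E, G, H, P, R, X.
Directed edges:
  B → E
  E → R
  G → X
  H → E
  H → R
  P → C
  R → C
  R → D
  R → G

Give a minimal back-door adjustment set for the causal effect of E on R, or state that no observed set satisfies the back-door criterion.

desc(E)\{E}={C,D,G,R,X}; candidates ⊆ {B,H,P}.
size 0: {}; under {} E still reaches {B,C,D,G,H,R,X} ∋ R.
{H}: E⊥R given {H} in G with E→· removed — back-door holds.

E→R: minimal back-door set {H}.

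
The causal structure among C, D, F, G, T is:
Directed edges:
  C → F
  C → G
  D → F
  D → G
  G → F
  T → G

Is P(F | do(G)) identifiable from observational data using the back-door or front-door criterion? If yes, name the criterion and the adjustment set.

P(F|do(G)): backdoor, adjust for {C, D}.

desc(G)\{G}={F}; candidates ⊆ {C,D,T}.
size 0: {}; under {} G still reaches {C,D,F,T} ∋ F.
size 1: {C}, {D}, {T}; under {C} G still reaches {D,F,T} ∋ F.
{C,D}: G⊥F given {C,D} in G with G→· removed — back-door holds.
P(F|do(G)) = Σ_{C,D} P(F|G,C,D)·P(C,D).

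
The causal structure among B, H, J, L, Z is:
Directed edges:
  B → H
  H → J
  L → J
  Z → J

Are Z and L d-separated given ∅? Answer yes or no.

Bayes-Ball from Z | ∅ reaches {J}.
L ∉ reach(Z|∅) ⇒ Z ⊥ L | ∅.

Yes — Z ⊥ L | ∅.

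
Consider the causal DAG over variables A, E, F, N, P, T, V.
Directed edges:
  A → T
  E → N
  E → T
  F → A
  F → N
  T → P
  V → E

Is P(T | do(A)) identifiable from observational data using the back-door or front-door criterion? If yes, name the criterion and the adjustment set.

P(T|do(A)): backdoor, adjust for ∅.

desc(A)\{A}={P,T}; candidates ⊆ {E,F,N,V}.
∅: A⊥T given ∅ in G with A→· removed — back-door holds.
P(T|do(A)) = P(T|A) — no adjustment needed.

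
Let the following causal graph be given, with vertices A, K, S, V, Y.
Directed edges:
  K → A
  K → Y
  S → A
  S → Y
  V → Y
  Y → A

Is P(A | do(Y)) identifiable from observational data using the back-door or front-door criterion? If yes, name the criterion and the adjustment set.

desc(Y)\{Y}={A}; candidates ⊆ {K,S,V}.
size 0: {}; under {} Y still reaches {A,K,S,V} ∋ A.
size 1: {K}, {S}, {V}; under {K} Y still reaches {A,S,V} ∋ A.
{K,S}: Y⊥A given {K,S} in G with Y→· removed — back-door holds.
P(A|do(Y)) = Σ_{K,S} P(A|Y,K,S)·P(K,S).

P(A|do(Y)): backdoor, adjust for {K, S}.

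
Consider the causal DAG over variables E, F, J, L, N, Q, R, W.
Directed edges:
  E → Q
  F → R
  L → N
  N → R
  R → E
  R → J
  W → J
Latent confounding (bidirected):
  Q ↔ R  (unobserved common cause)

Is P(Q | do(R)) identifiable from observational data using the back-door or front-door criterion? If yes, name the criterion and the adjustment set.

P(Q|do(R)): frontdoor, adjust for {E}.

desc(R)\{R}={E,J,Q}; candidates ⊆ {F,L,N,W}.
R↔Q: latent back-door arc(s) into R.
size 0: {}; under {} R still reaches {F,L,N,Q} ∋ Q.
size 1: {F}, {L}, {N} …(+1); under {F} R still reaches {L,N,Q} ∋ Q.
size 2: {F,L}, {F,N}, {F,W} …(+3); under {F,L} R still reaches {N,Q} ∋ Q.
R↔Q cannot be blocked by any observed set — no back-door set.
{E}: (i) intercepts every directed R→Q path; (ii) no back-door R→{E}; (iii) {R} blocks every back-door {E}→Q. Front-door holds.
P(Q|do(R)) = Σ_{E} P(E|R) Σ_{R'} P(Q|E,R')P(R').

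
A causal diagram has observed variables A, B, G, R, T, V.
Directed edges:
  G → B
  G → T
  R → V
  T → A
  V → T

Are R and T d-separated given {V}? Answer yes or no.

Bayes-Ball from R | {V} reaches ∅.
T ∉ reach(R|{V}) ⇒ R ⊥ T | {V}.

Yes — R ⊥ T | {V}.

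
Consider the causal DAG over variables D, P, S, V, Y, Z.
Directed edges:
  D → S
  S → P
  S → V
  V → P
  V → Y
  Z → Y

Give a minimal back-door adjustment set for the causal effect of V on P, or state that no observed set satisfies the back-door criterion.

desc(V)\{V}={P,Y}; candidates ⊆ {D,S,Z}.
size 0: {}; under {} V still reaches {D,P,S} ∋ P.
{S}: V⊥P given {S} in G with V→· removed — back-door holds.

V→P: minimal back-door set {S}.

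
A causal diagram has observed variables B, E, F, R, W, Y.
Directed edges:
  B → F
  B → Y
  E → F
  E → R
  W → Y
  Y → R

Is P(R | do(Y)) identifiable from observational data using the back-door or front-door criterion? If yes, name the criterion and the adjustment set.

P(R|do(Y)): backdoor, adjust for ∅.

desc(Y)\{Y}={R}; candidates ⊆ {B,E,F,W}.
∅: Y⊥R given ∅ in G with Y→· removed — back-door holds.
P(R|do(Y)) = P(R|Y) — no adjustment needed.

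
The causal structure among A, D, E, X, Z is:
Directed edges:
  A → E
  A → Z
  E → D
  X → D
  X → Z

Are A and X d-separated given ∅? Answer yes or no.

Yes — A ⊥ X | ∅.

Bayes-Ball from A | ∅ reaches {D,E,Z}.
X ∉ reach(A|∅) ⇒ A ⊥ X | ∅.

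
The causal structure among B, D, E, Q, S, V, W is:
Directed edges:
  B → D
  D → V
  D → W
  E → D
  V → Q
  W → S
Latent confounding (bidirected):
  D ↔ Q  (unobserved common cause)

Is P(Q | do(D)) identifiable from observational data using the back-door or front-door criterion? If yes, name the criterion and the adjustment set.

P(Q|do(D)): frontdoor, adjust for {V}.

desc(D)\{D}={Q,S,V,W}; candidates ⊆ {B,E}.
D↔Q: latent back-door arc(s) into D.
size 0: {}; under {} D still reaches {B,E,Q} ∋ Q.
size 1: {B}, {E}; under {B} D still reaches {E,Q} ∋ Q.
size 2: {B,E}; under {B,E} D still reaches {Q} ∋ Q.
D↔Q cannot be blocked by any observed set — no back-door set.
{V}: (i) intercepts every directed D→Q path; (ii) no back-door D→{V}; (iii) {D} blocks every back-door {V}→Q. Front-door holds.
P(Q|do(D)) = Σ_{V} P(V|D) Σ_{D'} P(Q|V,D')P(D').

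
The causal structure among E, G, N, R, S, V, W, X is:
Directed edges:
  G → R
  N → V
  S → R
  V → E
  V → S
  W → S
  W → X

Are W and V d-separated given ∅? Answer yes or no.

Bayes-Ball from W | ∅ reaches {R,S,X}.
V ∉ reach(W|∅) ⇒ W ⊥ V | ∅.

Yes — W ⊥ V | ∅.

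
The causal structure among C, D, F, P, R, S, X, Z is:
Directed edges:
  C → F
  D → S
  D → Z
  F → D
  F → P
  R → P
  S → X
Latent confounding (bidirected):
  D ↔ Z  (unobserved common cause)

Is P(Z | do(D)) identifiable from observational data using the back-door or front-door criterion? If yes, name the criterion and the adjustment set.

P(Z|do(D)): not identifiable (no BD/FD set).

desc(D)\{D}={S,X,Z}; candidates ⊆ {C,F,P,R}.
D↔Z: latent back-door arc(s) into D.
size 0: {}; under {} D still reaches {C,F,P,Z} ∋ Z.
size 1: {C}, {F}, {P} …(+1); under {C} D still reaches {F,P,Z} ∋ Z.
size 2: {C,F}, {C,P}, {C,R} …(+3); under {C,F} D still reaches {Z} ∋ Z.
D↔Z cannot be blocked by any observed set — no back-door set.
No mediator lies on a directed D→…→Z path.
Neither criterion identifies P(Z|do(D)) in this graph.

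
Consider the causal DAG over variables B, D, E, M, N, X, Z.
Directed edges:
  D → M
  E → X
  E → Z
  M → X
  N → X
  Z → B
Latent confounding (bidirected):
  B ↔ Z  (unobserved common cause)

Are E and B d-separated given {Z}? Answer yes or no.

Bayes-Ball from E | {Z} reaches {B,X}.
B ∈ reach(E|{Z}) ⇒ E ⊥̸ B | {Z}.

No — E and B are d-connected given {Z}.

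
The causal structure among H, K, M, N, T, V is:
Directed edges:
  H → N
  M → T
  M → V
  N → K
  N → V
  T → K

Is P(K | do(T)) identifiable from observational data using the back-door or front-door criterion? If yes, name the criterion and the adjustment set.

desc(T)\{T}={K}; candidates ⊆ {H,M,N,V}.
∅: T⊥K given ∅ in G with T→· removed — back-door holds.
P(K|do(T)) = P(K|T) — no adjustment needed.

P(K|do(T)): backdoor, adjust for ∅.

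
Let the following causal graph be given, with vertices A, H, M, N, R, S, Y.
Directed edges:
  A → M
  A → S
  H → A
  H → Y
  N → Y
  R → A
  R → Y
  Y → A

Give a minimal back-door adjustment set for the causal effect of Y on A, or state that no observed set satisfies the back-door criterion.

Y→A: minimal back-door set {H, R}.

desc(Y)\{Y}={A,M,S}; candidates ⊆ {H,N,R}.
size 0: {}; under {} Y still reaches {A,H,M,N,R,S} ∋ A.
size 1: {H}, {N}, {R}; under {H} Y still reaches {A,M,N,R,S} ∋ A.
{H,R}: Y⊥A given {H,R} in G with Y→· removed — back-door holds.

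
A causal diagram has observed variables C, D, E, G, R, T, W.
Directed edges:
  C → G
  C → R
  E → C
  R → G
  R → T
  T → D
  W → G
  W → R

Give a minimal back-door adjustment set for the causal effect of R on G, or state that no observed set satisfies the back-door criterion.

desc(R)\{R}={D,G,T}; candidates ⊆ {C,E,W}.
size 0: {}; under {} R still reaches {C,E,G,W} ∋ G.
size 1: {C}, {E}, {W}; under {C} R still reaches {G,W} ∋ G.
{C,W}: R⊥G given {C,W} in G with R→· removed — back-door holds.

R→G: minimal back-door set {C, W}.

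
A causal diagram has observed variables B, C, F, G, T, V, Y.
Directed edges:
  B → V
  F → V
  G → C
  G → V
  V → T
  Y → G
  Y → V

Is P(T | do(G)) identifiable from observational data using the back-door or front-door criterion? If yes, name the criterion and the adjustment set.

desc(G)\{G}={C,T,V}; candidates ⊆ {B,F,Y}.
size 0: {}; under {} G still reaches {T,V,Y} ∋ T.
{Y}: G⊥T given {Y} in G with G→· removed — back-door holds.
P(T|do(G)) = Σ_{Y} P(T|G,Y)·P(Y).

P(T|do(G)): backdoor, adjust for {Y}.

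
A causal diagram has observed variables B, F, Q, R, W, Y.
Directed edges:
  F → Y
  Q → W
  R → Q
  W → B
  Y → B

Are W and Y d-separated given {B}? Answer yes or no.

Bayes-Ball from W | {B} reaches {F,Q,R,Y}.
Y ∈ reach(W|{B}) ⇒ W ⊥̸ Y | {B}.

No — W and Y are d-connected given {B}.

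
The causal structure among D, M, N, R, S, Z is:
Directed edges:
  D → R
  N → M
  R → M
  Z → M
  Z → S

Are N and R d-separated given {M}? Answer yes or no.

No — N and R are d-connected given {M}.

Bayes-Ball from N | {M} reaches {D,R,S,Z}.
R ∈ reach(N|{M}) ⇒ N ⊥̸ R | {M}.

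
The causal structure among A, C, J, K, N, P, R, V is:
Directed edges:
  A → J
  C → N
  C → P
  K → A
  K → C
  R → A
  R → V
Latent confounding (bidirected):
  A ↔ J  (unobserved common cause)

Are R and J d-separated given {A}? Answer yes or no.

Bayes-Ball from R | {A} reaches {C,J,K,N,P,V}.
J ∈ reach(R|{A}) ⇒ R ⊥̸ J | {A}.

No — R and J are d-connected given {A}.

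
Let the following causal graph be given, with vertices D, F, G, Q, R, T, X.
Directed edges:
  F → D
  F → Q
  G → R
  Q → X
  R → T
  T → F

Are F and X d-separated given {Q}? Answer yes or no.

Bayes-Ball from F | {Q} reaches {D,G,R,T}.
X ∉ reach(F|{Q}) ⇒ F ⊥ X | {Q}.

Yes — F ⊥ X | {Q}.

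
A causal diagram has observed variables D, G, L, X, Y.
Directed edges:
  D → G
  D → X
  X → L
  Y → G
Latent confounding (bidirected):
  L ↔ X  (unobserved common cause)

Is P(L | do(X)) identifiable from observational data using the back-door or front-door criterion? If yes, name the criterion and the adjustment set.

P(L|do(X)): not identifiable (no BD/FD set).

desc(X)\{X}={L}; candidates ⊆ {D,G,Y}.
X↔L: latent back-door arc(s) into X.
size 0: {}; under {} X still reaches {D,G,L} ∋ L.
size 1: {D}, {G}, {Y}; under {D} X still reaches {L} ∋ L.
size 2: {D,G}, {D,Y}, {G,Y}; under {D,G} X still reaches {L} ∋ L.
X↔L cannot be blocked by any observed set — no back-door set.
No mediator lies on a directed X→…→L path.
Neither criterion identifies P(L|do(X)) in this graph.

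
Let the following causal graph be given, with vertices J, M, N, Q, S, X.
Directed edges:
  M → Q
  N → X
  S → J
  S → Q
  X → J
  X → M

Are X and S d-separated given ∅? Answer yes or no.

Bayes-Ball from X | ∅ reaches {J,M,N,Q}.
S ∉ reach(X|∅) ⇒ X ⊥ S | ∅.

Yes — X ⊥ S | ∅.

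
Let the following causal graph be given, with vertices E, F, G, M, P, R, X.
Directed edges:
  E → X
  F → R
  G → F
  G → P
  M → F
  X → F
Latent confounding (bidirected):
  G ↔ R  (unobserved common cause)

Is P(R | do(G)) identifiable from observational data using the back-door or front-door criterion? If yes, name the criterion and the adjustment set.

P(R|do(G)): frontdoor, adjust for {F}.

desc(G)\{G}={F,P,R}; candidates ⊆ {E,M,X}.
G↔R: latent back-door arc(s) into G.
size 0: {}; under {} G still reaches {R} ∋ R.
size 1: {E}, {M}, {X}; under {E} G still reaches {R} ∋ R.
size 2: {E,M}, {E,X}, {M,X}; under {E,M} G still reaches {R} ∋ R.
G↔R cannot be blocked by any observed set — no back-door set.
{F}: (i) intercepts every directed G→R path; (ii) no back-door G→{F}; (iii) {G} blocks every back-door {F}→R. Front-door holds.
P(R|do(G)) = Σ_{F} P(F|G) Σ_{G'} P(R|F,G')P(G').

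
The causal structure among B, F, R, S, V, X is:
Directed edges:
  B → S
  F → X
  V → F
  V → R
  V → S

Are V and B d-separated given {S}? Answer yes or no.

No — V and B are d-connected given {S}.

Bayes-Ball from V | {S} reaches {B,F,R,X}.
B ∈ reach(V|{S}) ⇒ V ⊥̸ B | {S}.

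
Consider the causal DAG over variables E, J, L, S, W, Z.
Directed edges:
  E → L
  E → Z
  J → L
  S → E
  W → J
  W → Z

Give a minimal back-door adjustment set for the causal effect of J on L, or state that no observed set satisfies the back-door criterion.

desc(J)\{J}={L}; candidates ⊆ {E,S,W,Z}.
∅: J⊥L given ∅ in G with J→· removed — back-door holds.

J→L: minimal back-door set ∅.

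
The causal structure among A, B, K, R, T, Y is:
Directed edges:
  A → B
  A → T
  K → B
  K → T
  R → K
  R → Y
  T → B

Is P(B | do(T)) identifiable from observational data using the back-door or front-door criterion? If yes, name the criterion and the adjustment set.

desc(T)\{T}={B}; candidates ⊆ {A,K,R,Y}.
size 0: {}; under {} T still reaches {A,B,K,R,Y} ∋ B.
size 1: {A}, {K}, {R} …(+1); under {A} T still reaches {B,K,R,Y} ∋ B.
{A,K}: T⊥B given {A,K} in G with T→· removed — back-door holds.
P(B|do(T)) = Σ_{A,K} P(B|T,A,K)·P(A,K).

P(B|do(T)): backdoor, adjust for {A, K}.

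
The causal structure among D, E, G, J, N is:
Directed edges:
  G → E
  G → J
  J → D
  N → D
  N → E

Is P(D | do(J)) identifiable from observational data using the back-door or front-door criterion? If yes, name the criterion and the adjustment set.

P(D|do(J)): backdoor, adjust for ∅.

desc(J)\{J}={D}; candidates ⊆ {E,G,N}.
∅: J⊥D given ∅ in G with J→· removed — back-door holds.
P(D|do(J)) = P(D|J) — no adjustment needed.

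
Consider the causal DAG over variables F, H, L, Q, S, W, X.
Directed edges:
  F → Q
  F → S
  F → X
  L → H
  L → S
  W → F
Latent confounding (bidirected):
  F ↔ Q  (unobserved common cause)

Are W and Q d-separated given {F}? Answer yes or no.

No — W and Q are d-connected given {F}.

Bayes-Ball from W | {F} reaches {Q}.
Q ∈ reach(W|{F}) ⇒ W ⊥̸ Q | {F}.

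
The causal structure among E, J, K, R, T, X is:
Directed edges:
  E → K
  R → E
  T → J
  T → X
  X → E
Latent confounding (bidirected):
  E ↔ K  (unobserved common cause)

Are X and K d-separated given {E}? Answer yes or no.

Bayes-Ball from X | {E} reaches {J,K,R,T}.
K ∈ reach(X|{E}) ⇒ X ⊥̸ K | {E}.

No — X and K are d-connected given {E}.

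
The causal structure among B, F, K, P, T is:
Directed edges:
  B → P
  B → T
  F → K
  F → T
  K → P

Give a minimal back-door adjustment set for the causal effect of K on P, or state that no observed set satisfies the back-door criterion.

K→P: minimal back-door set ∅.

desc(K)\{K}={P}; candidates ⊆ {B,F,T}.
∅: K⊥P given ∅ in G with K→· removed — back-door holds.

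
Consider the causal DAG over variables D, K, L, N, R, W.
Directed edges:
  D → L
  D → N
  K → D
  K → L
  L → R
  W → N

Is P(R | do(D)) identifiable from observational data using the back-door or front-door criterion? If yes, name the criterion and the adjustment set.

P(R|do(D)): backdoor, adjust for {K}.

desc(D)\{D}={L,N,R}; candidates ⊆ {K,W}.
size 0: {}; under {} D still reaches {K,L,R} ∋ R.
{K}: D⊥R given {K} in G with D→· removed — back-door holds.
P(R|do(D)) = Σ_{K} P(R|D,K)·P(K).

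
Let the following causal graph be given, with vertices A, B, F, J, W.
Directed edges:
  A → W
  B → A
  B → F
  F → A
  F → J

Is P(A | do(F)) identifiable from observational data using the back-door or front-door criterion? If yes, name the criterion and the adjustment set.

desc(F)\{F}={A,J,W}; candidates ⊆ {B}.
size 0: {}; under {} F still reaches {A,B,W} ∋ A.
{B}: F⊥A given {B} in G with F→· removed — back-door holds.
P(A|do(F)) = Σ_{B} P(A|F,B)·P(B).

P(A|do(F)): backdoor, adjust for {B}.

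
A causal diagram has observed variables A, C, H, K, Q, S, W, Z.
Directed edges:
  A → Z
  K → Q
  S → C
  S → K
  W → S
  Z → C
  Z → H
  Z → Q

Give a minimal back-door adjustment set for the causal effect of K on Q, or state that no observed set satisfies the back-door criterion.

K→Q: minimal back-door set ∅.

desc(K)\{K}={Q}; candidates ⊆ {A,C,H,S,W,Z}.
∅: K⊥Q given ∅ in G with K→· removed — back-door holds.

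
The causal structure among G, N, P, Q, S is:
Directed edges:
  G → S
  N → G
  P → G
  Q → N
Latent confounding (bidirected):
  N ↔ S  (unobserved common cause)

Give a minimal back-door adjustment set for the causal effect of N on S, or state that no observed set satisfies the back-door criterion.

desc(N)\{N}={G,S}; candidates ⊆ {P,Q}.
N↔S: latent back-door arc(s) into N.
size 0: {}; under {} N still reaches {Q,S} ∋ S.
size 1: {P}, {Q}; under {P} N still reaches {Q,S} ∋ S.
size 2: {P,Q}; under {P,Q} N still reaches {S} ∋ S.
N↔S cannot be blocked by any observed set — no back-door set.

N→S: no observed back-door set.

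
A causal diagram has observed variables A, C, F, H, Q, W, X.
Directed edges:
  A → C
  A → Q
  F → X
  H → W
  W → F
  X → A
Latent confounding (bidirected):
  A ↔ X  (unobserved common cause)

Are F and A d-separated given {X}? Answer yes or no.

No — F and A are d-connected given {X}.

Bayes-Ball from F | {X} reaches {A,C,H,Q,W}.
A ∈ reach(F|{X}) ⇒ F ⊥̸ A | {X}.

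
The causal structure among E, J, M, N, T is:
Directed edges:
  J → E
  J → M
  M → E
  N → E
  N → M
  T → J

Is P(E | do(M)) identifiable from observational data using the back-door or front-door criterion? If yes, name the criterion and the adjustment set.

P(E|do(M)): backdoor, adjust for {J, N}.

desc(M)\{M}={E}; candidates ⊆ {J,N,T}.
size 0: {}; under {} M still reaches {E,J,N,T} ∋ E.
size 1: {J}, {N}, {T}; under {J} M still reaches {E,N} ∋ E.
{J,N}: M⊥E given {J,N} in G with M→· removed — back-door holds.
P(E|do(M)) = Σ_{J,N} P(E|M,J,N)·P(J,N).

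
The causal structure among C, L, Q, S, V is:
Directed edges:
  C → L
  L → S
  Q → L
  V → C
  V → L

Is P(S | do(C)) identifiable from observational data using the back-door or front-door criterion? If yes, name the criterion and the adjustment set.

desc(C)\{C}={L,S}; candidates ⊆ {Q,V}.
size 0: {}; under {} C still reaches {L,S,V} ∋ S.
{V}: C⊥S given {V} in G with C→· removed — back-door holds.
P(S|do(C)) = Σ_{V} P(S|C,V)·P(V).

P(S|do(C)): backdoor, adjust for {V}.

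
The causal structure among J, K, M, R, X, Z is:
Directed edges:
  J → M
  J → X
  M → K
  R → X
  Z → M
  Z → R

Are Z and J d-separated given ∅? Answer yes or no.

Yes — Z ⊥ J | ∅.

Bayes-Ball from Z | ∅ reaches {K,M,R,X}.
J ∉ reach(Z|∅) ⇒ Z ⊥ J | ∅.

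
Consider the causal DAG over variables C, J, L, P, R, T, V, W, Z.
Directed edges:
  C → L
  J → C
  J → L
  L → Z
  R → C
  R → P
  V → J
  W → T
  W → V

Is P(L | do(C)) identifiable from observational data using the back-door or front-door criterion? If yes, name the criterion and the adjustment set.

desc(C)\{C}={L,Z}; candidates ⊆ {J,P,R,T,V,W}.
size 0: {}; under {} C still reaches {J,L,P,R,T,V,W,Z} ∋ L.
{J}: C⊥L given {J} in G with C→· removed — back-door holds.
P(L|do(C)) = Σ_{J} P(L|C,J)·P(J).

P(L|do(C)): backdoor, adjust for {J}.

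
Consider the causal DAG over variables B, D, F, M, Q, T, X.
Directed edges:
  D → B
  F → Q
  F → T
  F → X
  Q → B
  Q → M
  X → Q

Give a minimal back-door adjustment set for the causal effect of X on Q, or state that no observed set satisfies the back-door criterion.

X→Q: minimal back-door set {F}.

desc(X)\{X}={B,M,Q}; candidates ⊆ {D,F,T}.
size 0: {}; under {} X still reaches {B,F,M,Q,T} ∋ Q.
{F}: X⊥Q given {F} in G with X→· removed — back-door holds.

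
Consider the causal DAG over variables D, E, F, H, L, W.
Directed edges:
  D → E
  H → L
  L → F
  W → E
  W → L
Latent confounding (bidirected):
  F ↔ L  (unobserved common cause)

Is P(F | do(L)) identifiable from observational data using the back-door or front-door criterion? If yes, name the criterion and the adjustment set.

P(F|do(L)): not identifiable (no BD/FD set).

desc(L)\{L}={F}; candidates ⊆ {D,E,H,W}.
L↔F: latent back-door arc(s) into L.
size 0: {}; under {} L still reaches {E,F,H,W} ∋ F.
size 1: {D}, {E}, {H} …(+1); under {D} L still reaches {E,F,H,W} ∋ F.
size 2: {D,E}, {D,H}, {D,W} …(+3); under {D,E} L still reaches {F,H,W} ∋ F.
L↔F cannot be blocked by any observed set — no back-door set.
No mediator lies on a directed L→…→F path.
Neither criterion identifies P(F|do(L)) in this graph.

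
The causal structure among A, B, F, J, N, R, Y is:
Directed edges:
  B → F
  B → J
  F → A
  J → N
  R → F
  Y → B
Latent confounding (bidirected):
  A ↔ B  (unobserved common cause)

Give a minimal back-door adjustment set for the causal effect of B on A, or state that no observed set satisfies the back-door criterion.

desc(B)\{B}={A,F,J,N}; candidates ⊆ {R,Y}.
B↔A: latent back-door arc(s) into B.
size 0: {}; under {} B still reaches {A,Y} ∋ A.
size 1: {R}, {Y}; under {R} B still reaches {A,Y} ∋ A.
size 2: {R,Y}; under {R,Y} B still reaches {A} ∋ A.
B↔A cannot be blocked by any observed set — no back-door set.

B→A: no observed back-door set.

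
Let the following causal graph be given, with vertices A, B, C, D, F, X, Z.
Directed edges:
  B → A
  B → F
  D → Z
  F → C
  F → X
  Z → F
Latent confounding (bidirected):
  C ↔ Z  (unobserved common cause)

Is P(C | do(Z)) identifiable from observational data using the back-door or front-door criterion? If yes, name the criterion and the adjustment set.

desc(Z)\{Z}={C,F,X}; candidates ⊆ {A,B,D}.
Z↔C: latent back-door arc(s) into Z.
size 0: {}; under {} Z still reaches {C,D} ∋ C.
size 1: {A}, {B}, {D}; under {A} Z still reaches {C,D} ∋ C.
size 2: {A,B}, {A,D}, {B,D}; under {A,B} Z still reaches {C,D} ∋ C.
Z↔C cannot be blocked by any observed set — no back-door set.
{F}: (i) intercepts every directed Z→C path; (ii) no back-door Z→{F}; (iii) {Z} blocks every back-door {F}→C. Front-door holds.
P(C|do(Z)) = Σ_{F} P(F|Z) Σ_{Z'} P(C|F,Z')P(Z').

P(C|do(Z)): frontdoor, adjust for {F}.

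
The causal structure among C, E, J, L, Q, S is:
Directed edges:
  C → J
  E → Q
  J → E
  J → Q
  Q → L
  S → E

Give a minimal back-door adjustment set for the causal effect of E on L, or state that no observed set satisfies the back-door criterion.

E→L: minimal back-door set {J}.

desc(E)\{E}={L,Q}; candidates ⊆ {C,J,S}.
size 0: {}; under {} E still reaches {C,J,L,Q,S} ∋ L.
{J}: E⊥L given {J} in G with E→· removed — back-door holds.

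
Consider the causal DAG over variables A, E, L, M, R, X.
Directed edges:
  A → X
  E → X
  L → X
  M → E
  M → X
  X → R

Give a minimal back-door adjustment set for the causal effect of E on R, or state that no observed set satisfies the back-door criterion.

E→R: minimal back-door set {M}.

desc(E)\{E}={R,X}; candidates ⊆ {A,L,M}.
size 0: {}; under {} E still reaches {M,R,X} ∋ R.
{M}: E⊥R given {M} in G with E→· removed — back-door holds.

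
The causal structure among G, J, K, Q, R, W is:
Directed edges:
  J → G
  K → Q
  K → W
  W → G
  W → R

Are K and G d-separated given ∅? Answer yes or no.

No — K and G are d-connected given ∅.

Bayes-Ball from K | ∅ reaches {G,Q,R,W}.
G ∈ reach(K|∅) ⇒ K ⊥̸ G | ∅.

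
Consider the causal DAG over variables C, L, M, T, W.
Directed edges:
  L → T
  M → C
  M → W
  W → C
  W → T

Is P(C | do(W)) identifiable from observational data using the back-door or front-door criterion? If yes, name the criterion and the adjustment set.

P(C|do(W)): backdoor, adjust for {M}.

desc(W)\{W}={C,T}; candidates ⊆ {L,M}.
size 0: {}; under {} W still reaches {C,M} ∋ C.
{M}: W⊥C given {M} in G with W→· removed — back-door holds.
P(C|do(W)) = Σ_{M} P(C|W,M)·P(M).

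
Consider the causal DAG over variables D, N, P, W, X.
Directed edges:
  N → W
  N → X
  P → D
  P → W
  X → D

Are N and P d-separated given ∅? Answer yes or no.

Yes — N ⊥ P | ∅.

Bayes-Ball from N | ∅ reaches {D,W,X}.
P ∉ reach(N|∅) ⇒ N ⊥ P | ∅.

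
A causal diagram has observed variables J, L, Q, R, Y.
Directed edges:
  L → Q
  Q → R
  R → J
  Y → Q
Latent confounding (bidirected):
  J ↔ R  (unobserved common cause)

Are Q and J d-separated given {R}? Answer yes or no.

Bayes-Ball from Q | {R} reaches {J,L,Y}.
J ∈ reach(Q|{R}) ⇒ Q ⊥̸ J | {R}.

No — Q and J are d-connected given {R}.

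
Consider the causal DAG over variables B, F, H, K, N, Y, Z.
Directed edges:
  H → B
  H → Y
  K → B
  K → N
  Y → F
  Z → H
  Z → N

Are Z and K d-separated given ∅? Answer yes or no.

Bayes-Ball from Z | ∅ reaches {B,F,H,N,Y}.
K ∉ reach(Z|∅) ⇒ Z ⊥ K | ∅.

Yes — Z ⊥ K | ∅.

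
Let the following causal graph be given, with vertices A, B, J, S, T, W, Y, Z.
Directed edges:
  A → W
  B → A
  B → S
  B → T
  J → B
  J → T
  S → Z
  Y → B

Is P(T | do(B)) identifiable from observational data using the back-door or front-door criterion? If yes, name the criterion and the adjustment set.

desc(B)\{B}={A,S,T,W,Z}; candidates ⊆ {J,Y}.
size 0: {}; under {} B still reaches {J,T,Y} ∋ T.
{J}: B⊥T given {J} in G with B→· removed — back-door holds.
P(T|do(B)) = Σ_{J} P(T|B,J)·P(J).

P(T|do(B)): backdoor, adjust for {J}.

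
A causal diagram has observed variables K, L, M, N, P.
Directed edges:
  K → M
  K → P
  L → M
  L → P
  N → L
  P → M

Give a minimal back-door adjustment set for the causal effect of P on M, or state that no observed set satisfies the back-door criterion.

desc(P)\{P}={M}; candidates ⊆ {K,L,N}.
size 0: {}; under {} P still reaches {K,L,M,N} ∋ M.
size 1: {K}, {L}, {N}; under {K} P still reaches {L,M,N} ∋ M.
{K,L}: P⊥M given {K,L} in G with P→· removed — back-door holds.

P→M: minimal back-door set {K, L}.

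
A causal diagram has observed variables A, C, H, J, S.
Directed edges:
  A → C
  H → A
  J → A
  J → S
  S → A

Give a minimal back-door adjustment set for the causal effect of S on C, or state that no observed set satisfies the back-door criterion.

S→C: minimal back-door set {J}.

desc(S)\{S}={A,C}; candidates ⊆ {H,J}.
size 0: {}; under {} S still reaches {A,C,J} ∋ C.
{J}: S⊥C given {J} in G with S→· removed — back-door holds.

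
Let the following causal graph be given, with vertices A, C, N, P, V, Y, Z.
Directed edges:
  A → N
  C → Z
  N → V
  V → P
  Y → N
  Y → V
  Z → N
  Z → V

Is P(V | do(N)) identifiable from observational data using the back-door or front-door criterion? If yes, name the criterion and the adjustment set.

P(V|do(N)): backdoor, adjust for {Y, Z}.

desc(N)\{N}={P,V}; candidates ⊆ {A,C,Y,Z}.
size 0: {}; under {} N still reaches {A,C,P,V,Y,Z} ∋ V.
size 1: {A}, {C}, {Y} …(+1); under {A} N still reaches {C,P,V,Y,Z} ∋ V.
{Y,Z}: N⊥V given {Y,Z} in G with N→· removed — back-door holds.
P(V|do(N)) = Σ_{Y,Z} P(V|N,Y,Z)·P(Y,Z).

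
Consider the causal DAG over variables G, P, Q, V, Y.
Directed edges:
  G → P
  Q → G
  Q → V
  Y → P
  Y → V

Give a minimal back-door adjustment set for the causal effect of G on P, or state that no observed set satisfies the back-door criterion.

desc(G)\{G}={P}; candidates ⊆ {Q,V,Y}.
∅: G⊥P given ∅ in G with G→· removed — back-door holds.

G→P: minimal back-door set ∅.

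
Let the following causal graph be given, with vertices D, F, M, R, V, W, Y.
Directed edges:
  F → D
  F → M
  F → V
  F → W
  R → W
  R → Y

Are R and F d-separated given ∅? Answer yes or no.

Bayes-Ball from R | ∅ reaches {W,Y}.
F ∉ reach(R|∅) ⇒ R ⊥ F | ∅.

Yes — R ⊥ F | ∅.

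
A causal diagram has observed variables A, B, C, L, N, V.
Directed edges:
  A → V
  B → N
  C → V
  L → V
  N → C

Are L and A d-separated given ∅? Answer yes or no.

Yes — L ⊥ A | ∅.

Bayes-Ball from L | ∅ reaches {V}.
A ∉ reach(L|∅) ⇒ L ⊥ A | ∅.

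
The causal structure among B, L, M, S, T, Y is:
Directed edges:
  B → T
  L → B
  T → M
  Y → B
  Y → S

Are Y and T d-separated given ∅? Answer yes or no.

Bayes-Ball from Y | ∅ reaches {B,M,S,T}.
T ∈ reach(Y|∅) ⇒ Y ⊥̸ T | ∅.

No — Y and T are d-connected given ∅.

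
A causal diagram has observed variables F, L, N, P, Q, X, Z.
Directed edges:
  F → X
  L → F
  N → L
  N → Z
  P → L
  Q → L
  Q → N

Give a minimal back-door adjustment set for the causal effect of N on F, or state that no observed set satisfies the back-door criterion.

desc(N)\{N}={F,L,X,Z}; candidates ⊆ {P,Q}.
size 0: {}; under {} N still reaches {F,L,Q,X} ∋ F.
{Q}: N⊥F given {Q} in G with N→· removed — back-door holds.

N→F: minimal back-door set {Q}.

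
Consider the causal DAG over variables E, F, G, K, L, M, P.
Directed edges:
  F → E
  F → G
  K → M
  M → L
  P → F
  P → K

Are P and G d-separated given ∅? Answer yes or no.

Bayes-Ball from P | ∅ reaches {E,F,G,K,L,M}.
G ∈ reach(P|∅) ⇒ P ⊥̸ G | ∅.

No — P and G are d-connected given ∅.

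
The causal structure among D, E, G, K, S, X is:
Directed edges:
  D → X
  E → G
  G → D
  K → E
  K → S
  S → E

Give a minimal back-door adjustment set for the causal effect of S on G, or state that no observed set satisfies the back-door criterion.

S→G: minimal back-door set {K}.

desc(S)\{S}={D,E,G,X}; candidates ⊆ {K}.
size 0: {}; under {} S still reaches {D,E,G,K,X} ∋ G.
{K}: S⊥G given {K} in G with S→· removed — back-door holds.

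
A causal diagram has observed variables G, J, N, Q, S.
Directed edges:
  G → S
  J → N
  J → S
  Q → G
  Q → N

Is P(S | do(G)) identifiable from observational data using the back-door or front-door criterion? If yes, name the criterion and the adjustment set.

P(S|do(G)): backdoor, adjust for ∅.

desc(G)\{G}={S}; candidates ⊆ {J,N,Q}.
∅: G⊥S given ∅ in G with G→· removed — back-door holds.
P(S|do(G)) = P(S|G) — no adjustment needed.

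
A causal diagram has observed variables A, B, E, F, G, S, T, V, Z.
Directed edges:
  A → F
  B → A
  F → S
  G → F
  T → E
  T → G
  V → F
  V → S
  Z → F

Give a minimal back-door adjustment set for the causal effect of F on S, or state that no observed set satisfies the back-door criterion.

desc(F)\{F}={S}; candidates ⊆ {A,B,E,G,T,V,Z}.
size 0: {}; under {} F still reaches {A,B,E,G,S,T,V,Z} ∋ S.
{V}: F⊥S given {V} in G with F→· removed — back-door holds.

F→S: minimal back-door set {V}.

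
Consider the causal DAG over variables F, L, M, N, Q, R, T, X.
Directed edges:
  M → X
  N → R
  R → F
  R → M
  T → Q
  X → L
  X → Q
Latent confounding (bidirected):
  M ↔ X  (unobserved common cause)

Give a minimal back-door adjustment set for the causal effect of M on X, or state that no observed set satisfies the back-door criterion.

desc(M)\{M}={L,Q,X}; candidates ⊆ {F,N,R,T}.
M↔X: latent back-door arc(s) into M.
size 0: {}; under {} M still reaches {F,L,N,Q,R,X} ∋ X.
size 1: {F}, {N}, {R} …(+1); under {F} M still reaches {L,N,Q,R,X} ∋ X.
size 2: {F,N}, {F,R}, {F,T} …(+3); under {F,N} M still reaches {L,Q,R,X} ∋ X.
M↔X cannot be blocked by any observed set — no back-door set.

M→X: no observed back-door set.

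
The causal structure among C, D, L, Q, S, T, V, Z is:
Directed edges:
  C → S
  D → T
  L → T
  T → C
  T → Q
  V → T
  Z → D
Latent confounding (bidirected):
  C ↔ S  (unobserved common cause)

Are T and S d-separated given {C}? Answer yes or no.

Bayes-Ball from T | {C} reaches {D,L,Q,S,V,Z}.
S ∈ reach(T|{C}) ⇒ T ⊥̸ S | {C}.

No — T and S are d-connected given {C}.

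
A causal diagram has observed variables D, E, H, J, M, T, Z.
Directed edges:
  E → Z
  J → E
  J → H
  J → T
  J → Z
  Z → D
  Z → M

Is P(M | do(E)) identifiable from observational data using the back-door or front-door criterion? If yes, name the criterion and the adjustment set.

desc(E)\{E}={D,M,Z}; candidates ⊆ {H,J,T}.
size 0: {}; under {} E still reaches {D,H,J,M,T,Z} ∋ M.
{J}: E⊥M given {J} in G with E→· removed — back-door holds.
P(M|do(E)) = Σ_{J} P(M|E,J)·P(J).

P(M|do(E)): backdoor, adjust for {J}.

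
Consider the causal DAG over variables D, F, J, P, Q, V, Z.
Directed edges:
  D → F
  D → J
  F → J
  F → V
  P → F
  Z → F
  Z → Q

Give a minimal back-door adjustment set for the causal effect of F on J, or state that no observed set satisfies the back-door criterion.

desc(F)\{F}={J,V}; candidates ⊆ {D,P,Q,Z}.
size 0: {}; under {} F still reaches {D,J,P,Q,Z} ∋ J.
{D}: F⊥J given {D} in G with F→· removed — back-door holds.

F→J: minimal back-door set {D}.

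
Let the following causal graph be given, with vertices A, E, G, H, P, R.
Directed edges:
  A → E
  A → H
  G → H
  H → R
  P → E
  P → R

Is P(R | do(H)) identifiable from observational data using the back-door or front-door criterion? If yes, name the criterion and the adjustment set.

desc(H)\{H}={R}; candidates ⊆ {A,E,G,P}.
∅: H⊥R given ∅ in G with H→· removed — back-door holds.
P(R|do(H)) = P(R|H) — no adjustment needed.

P(R|do(H)): backdoor, adjust for ∅.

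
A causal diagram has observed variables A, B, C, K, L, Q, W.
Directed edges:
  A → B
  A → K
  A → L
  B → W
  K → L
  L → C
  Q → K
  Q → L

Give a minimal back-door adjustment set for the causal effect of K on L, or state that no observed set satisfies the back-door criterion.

desc(K)\{K}={C,L}; candidates ⊆ {A,B,Q,W}.
size 0: {}; under {} K still reaches {A,B,C,L,Q,W} ∋ L.
size 1: {A}, {B}, {Q} …(+1); under {A} K still reaches {C,L,Q} ∋ L.
{A,Q}: K⊥L given {A,Q} in G with K→· removed — back-door holds.

K→L: minimal back-door set {A, Q}.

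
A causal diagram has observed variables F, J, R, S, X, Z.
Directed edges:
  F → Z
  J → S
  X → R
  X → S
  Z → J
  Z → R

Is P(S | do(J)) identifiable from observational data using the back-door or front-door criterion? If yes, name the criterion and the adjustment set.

P(S|do(J)): backdoor, adjust for ∅.

desc(J)\{J}={S}; candidates ⊆ {F,R,X,Z}.
∅: J⊥S given ∅ in G with J→· removed — back-door holds.
P(S|do(J)) = P(S|J) — no adjustment needed.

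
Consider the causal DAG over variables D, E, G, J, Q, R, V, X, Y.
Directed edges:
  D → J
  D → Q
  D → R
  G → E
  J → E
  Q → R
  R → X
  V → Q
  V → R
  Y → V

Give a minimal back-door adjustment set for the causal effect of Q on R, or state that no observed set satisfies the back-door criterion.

desc(Q)\{Q}={R,X}; candidates ⊆ {D,E,G,J,V,Y}.
size 0: {}; under {} Q still reaches {D,E,J,R,V,X,Y} ∋ R.
size 1: {D}, {E}, {G} …(+3); under {D} Q still reaches {R,V,X,Y} ∋ R.
{D,V}: Q⊥R given {D,V} in G with Q→· removed — back-door holds.

Q→R: minimal back-door set {D, V}.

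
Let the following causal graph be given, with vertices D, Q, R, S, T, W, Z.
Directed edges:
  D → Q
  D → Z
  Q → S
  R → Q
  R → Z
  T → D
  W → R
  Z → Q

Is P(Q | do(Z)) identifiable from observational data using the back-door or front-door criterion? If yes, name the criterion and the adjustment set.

P(Q|do(Z)): backdoor, adjust for {D, R}.

desc(Z)\{Z}={Q,S}; candidates ⊆ {D,R,T,W}.
size 0: {}; under {} Z still reaches {D,Q,R,S,T,W} ∋ Q.
size 1: {D}, {R}, {T} …(+1); under {D} Z still reaches {Q,R,S,W} ∋ Q.
{D,R}: Z⊥Q given {D,R} in G with Z→· removed — back-door holds.
P(Q|do(Z)) = Σ_{D,R} P(Q|Z,D,R)·P(D,R).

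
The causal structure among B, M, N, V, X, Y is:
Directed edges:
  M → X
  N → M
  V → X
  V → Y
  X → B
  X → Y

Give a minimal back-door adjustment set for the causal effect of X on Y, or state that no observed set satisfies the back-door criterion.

X→Y: minimal back-door set {V}.

desc(X)\{X}={B,Y}; candidates ⊆ {M,N,V}.
size 0: {}; under {} X still reaches {M,N,V,Y} ∋ Y.
{V}: X⊥Y given {V} in G with X→· removed — back-door holds.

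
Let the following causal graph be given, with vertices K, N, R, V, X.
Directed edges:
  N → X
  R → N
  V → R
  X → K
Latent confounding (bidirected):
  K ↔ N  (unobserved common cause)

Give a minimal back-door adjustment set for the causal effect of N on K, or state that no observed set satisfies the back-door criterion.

desc(N)\{N}={K,X}; candidates ⊆ {R,V}.
N↔K: latent back-door arc(s) into N.
size 0: {}; under {} N still reaches {K,R,V} ∋ K.
size 1: {R}, {V}; under {R} N still reaches {K} ∋ K.
size 2: {R,V}; under {R,V} N still reaches {K} ∋ K.
N↔K cannot be blocked by any observed set — no back-door set.

N→K: no observed back-door set.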